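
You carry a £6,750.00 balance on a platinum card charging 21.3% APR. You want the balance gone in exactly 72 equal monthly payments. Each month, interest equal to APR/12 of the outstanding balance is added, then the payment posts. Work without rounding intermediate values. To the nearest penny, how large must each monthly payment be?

Monthly rate r = 21.3%/12 = 1.775% = 0.01775.
Level-payment amortization: P = B₀·r / (1 − (1+r)^(−n)) = 6750.00·0.01775 / (1 − 1.01775^(−72)).
Denominator 1 − (1+r)^(−72) = 0.718265518.
P = 119.813 / 0.718265518 ≈ 166.81.

£166.81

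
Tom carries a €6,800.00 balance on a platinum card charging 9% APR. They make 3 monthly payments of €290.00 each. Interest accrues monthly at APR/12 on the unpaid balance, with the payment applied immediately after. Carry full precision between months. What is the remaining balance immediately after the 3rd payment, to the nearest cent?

€6,077.61

Monthly rate r = 9%/12 = 0.75% = 0.0075.
Each month: B ← B·(1+r) − €290.00.
Month 1: interest €51.00; balance after payment €6,561.00.
Month 2: interest €49.21; balance after payment €6,320.21.
Month 3: interest €47.40; balance after payment €6,077.61.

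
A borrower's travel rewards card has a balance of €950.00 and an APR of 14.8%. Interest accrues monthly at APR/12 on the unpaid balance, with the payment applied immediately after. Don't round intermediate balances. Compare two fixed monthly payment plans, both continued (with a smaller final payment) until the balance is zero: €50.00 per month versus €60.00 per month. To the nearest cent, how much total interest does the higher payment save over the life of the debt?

Monthly rate r = 14.8%/12 = 1.23333% = 0.0123333.
At €50.00/mo: n = ⌈−ln(1 − rB₀/P)/ln(1+r)⌉ = 22 payments (last €39.18); total interest = total paid − €950.00 = €139.18.
At €60.00/mo: 18 payments (last €43.51); total interest €113.51.
Interest saved = €139.18 − €113.51 = €25.67.

€25.67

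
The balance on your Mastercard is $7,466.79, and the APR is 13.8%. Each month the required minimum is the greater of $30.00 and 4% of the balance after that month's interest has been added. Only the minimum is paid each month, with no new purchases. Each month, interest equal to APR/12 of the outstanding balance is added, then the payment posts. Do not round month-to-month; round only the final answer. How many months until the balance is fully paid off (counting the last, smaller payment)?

Monthly rate r = 13.8%/12 = 1.15% = 0.0115.
While 4% of the post-interest balance exceeds $30.00, each month B ← (B·(1+r))·(1 − 0.04), i.e. B shrinks by the factor (1+r)·0.96 = 0.97104.
This holds for months 1–79. Entering month 80 the balance is $732.60; 4% of the post-interest balance is now below $30.00, so the flat $30.00 minimum applies from here.
From month 80 a fixed $30.00 at rate r clears $732.60 in 29 more payments. Total: 79 + 29 = 108 months.

108 months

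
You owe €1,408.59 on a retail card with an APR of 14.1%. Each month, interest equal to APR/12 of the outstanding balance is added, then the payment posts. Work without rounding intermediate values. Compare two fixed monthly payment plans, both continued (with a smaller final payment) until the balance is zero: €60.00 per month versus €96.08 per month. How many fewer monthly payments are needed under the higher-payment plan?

Monthly rate r = 14.1%/12 = 1.175% = 0.01175.
At €60.00/mo: n = ⌈−ln(1 − rB₀/P)/ln(1+r)⌉ = 28 payments (last €37.86); total interest = total paid − €1,408.59 = €249.27.
At €96.08/mo: 17 payments (last €17.81); total interest €146.50.
Payments saved = 28 − 17 = 11.

11 fewer payments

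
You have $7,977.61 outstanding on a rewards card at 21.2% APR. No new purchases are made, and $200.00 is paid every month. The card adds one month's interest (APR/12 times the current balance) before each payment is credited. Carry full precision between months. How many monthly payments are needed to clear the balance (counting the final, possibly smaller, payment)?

Monthly rate r = 21.2%/12 = 1.76667% = 0.0176667.
Recurrence: B ← B·(1+r) − $200.00.
Month 1: interest $140.94; balance after payment $7,918.55.
Month 2: interest $139.89; balance after payment $7,858.44.
Closed form: n = −ln(1 − rB₀/P)/ln(1+r) = −ln(0.29531)/ln(1.01767) ≈ 69.649, so the balance reaches zero during payment 70.

70 payments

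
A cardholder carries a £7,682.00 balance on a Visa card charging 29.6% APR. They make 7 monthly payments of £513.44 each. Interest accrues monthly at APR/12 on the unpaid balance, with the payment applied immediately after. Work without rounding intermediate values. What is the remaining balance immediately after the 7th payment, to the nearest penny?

Monthly rate r = 29.6%/12 = 2.46667% = 0.0246667.
Each month: B ← B·(1+r) − £513.44.
Month 1: interest £189.49; balance after payment £7,358.05.
Month 2: interest £181.50; balance after payment £7,026.11.
Month 3: interest £173.31; balance after payment £6,685.98.
Month 4: interest £164.92; balance after payment £6,337.46.
Month 5: interest £156.32; balance after payment £5,980.34.
Month 6: interest £147.52; balance after payment £5,614.42.
Month 7: interest £138.49; balance after payment £5,239.47.

£5,239.47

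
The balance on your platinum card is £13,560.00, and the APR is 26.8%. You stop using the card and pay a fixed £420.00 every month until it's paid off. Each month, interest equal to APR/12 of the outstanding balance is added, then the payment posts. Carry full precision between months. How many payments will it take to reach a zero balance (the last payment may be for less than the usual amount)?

Monthly rate r = 26.8%/12 = 2.23333% = 0.0223333.
Recurrence: B ← B·(1+r) − £420.00.
Month 1: interest £302.84; balance after payment £13,442.84.
Month 2: interest £300.22; balance after payment £13,323.06.
Closed form: n = −ln(1 − rB₀/P)/ln(1+r) = −ln(0.27895)/ln(1.02233) ≈ 57.802, so the balance reaches zero during payment 58.

58 payments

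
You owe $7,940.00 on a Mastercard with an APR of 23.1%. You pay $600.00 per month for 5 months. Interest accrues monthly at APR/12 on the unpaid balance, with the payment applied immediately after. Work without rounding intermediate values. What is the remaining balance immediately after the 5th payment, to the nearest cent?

Monthly rate r = 23.1%/12 = 1.925% = 0.01925.
Each month: B ← B·(1+r) − $600.00.
Month 1: interest $152.84; balance after payment $7,492.85.
Month 2: interest $144.24; balance after payment $7,037.08.
Month 3: interest $135.46; balance after payment $6,572.55.
Month 4: interest $126.52; balance after payment $6,099.07.
Month 5: interest $117.41; balance after payment $5,616.47.

$5,616.47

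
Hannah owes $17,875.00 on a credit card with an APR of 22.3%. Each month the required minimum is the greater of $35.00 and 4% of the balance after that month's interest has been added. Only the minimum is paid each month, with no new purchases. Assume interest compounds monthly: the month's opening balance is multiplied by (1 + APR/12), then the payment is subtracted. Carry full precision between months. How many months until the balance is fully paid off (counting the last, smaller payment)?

Monthly rate r = 22.3%/12 = 1.85833% = 0.0185833.
While 4% of the post-interest balance exceeds $35.00, each month B ← (B·(1+r))·(1 − 0.04), i.e. B shrinks by the factor (1+r)·0.96 = 0.97784.
This holds for months 1–136. Entering month 137 the balance is $848.53; 4% of the post-interest balance is now below $35.00, so the flat $35.00 minimum applies from here.
From month 137 a fixed $35.00 at rate r clears $848.53 in 33 more payments. Total: 136 + 33 = 169 months.

169 months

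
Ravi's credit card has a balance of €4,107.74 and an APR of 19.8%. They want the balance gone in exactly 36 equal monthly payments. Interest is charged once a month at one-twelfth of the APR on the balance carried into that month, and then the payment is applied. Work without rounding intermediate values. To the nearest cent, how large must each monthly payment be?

€152.24

Monthly rate r = 19.8%/12 = 1.65% = 0.0165.
Level-payment amortization: P = B₀·r / (1 − (1+r)^(−n)) = 4107.74·0.0165 / (1 − 1.0165^(−36)).
Denominator 1 − (1+r)^(−36) = 0.445202861.
P = 67.7777 / 0.445202861 ≈ 152.24.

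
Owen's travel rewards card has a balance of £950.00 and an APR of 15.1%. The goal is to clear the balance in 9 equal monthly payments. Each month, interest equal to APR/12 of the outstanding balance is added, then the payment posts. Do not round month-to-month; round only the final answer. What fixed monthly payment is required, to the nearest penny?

£112.31

Monthly rate r = 15.1%/12 = 1.25833% = 0.0125833.
Level-payment amortization: P = B₀·r / (1 − (1+r)^(−n)) = 950.00·0.0125833 / (1 − 1.01258^(−9)).
Denominator 1 − (1+r)^(−9) = 0.106441425.
P = 11.9542 / 0.106441425 ≈ 112.31.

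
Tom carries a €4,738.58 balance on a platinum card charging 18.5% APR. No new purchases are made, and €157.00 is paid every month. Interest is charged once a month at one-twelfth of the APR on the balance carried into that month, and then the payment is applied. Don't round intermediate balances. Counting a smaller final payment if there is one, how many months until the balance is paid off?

Monthly rate r = 18.5%/12 = 1.54167% = 0.0154167.
Recurrence: B ← B·(1+r) − €157.00.
Month 1: interest €73.05; balance after payment €4,654.63.
Month 2: interest €71.76; balance after payment €4,569.39.
Closed form: n = −ln(1 − rB₀/P)/ln(1+r) = −ln(0.53469)/ln(1.01542) ≈ 40.922, so the balance reaches zero during payment 41.

41 months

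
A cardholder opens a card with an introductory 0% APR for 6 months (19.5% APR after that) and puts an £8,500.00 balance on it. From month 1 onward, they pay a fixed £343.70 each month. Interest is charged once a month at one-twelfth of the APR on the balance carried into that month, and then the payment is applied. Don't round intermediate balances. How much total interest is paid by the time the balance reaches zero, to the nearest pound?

£1,302

Promo months 1–6 at r₀ = 0%/12 = 0; months 7+ at r₁ = 19.5%/12 = 0.01625.
After month 6 (no interest yet): B = £8,500.00 − 6·£343.70 = £6,437.80.
Then at r₁ with £343.70/mo: n₂ = −ln(1 − r₁·B/P)/ln(1+r₁) ≈ 22.52 → 23 more payments.
Total paid = 28·£343.70 + £178.10 = £9,801.70; interest = £9,801.70 − £8,500.00 = £1,301.70.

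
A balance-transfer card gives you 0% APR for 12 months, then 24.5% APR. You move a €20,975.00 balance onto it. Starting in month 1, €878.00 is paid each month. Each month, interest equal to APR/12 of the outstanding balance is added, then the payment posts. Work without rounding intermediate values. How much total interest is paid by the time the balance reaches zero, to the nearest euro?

Promo months 1–12 at r₀ = 0%/12 = 0; months 13+ at r₁ = 24.5%/12 = 0.0204167.
After month 12 (no interest yet): B = €20,975.00 − 12·€878.00 = €10,439.00.
Then at r₁ with €878.00/mo: n₂ = −ln(1 − r₁·B/P)/ln(1+r₁) ≈ 13.76 → 14 more payments.
Total paid = 25·€878.00 + €666.76 = €22,616.76; interest = €22,616.76 − €20,975.00 = €1,641.76.

€1,642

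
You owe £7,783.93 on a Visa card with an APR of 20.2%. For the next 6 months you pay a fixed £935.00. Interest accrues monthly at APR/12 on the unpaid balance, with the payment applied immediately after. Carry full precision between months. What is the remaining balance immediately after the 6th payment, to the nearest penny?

£2,752.49

Monthly rate r = 20.2%/12 = 1.68333% = 0.0168333.
Each month: B ← B·(1+r) − £935.00.
Month 1: interest £131.03; balance after payment £6,979.96.
Month 2: interest £117.50; balance after payment £6,162.46.
Month 3: interest £103.73; balance after payment £5,331.19.
Month 4: interest £89.74; balance after payment £4,485.93.
Month 5: interest £75.51; balance after payment £3,626.45.
Month 6: interest £61.05; balance after payment £2,752.49.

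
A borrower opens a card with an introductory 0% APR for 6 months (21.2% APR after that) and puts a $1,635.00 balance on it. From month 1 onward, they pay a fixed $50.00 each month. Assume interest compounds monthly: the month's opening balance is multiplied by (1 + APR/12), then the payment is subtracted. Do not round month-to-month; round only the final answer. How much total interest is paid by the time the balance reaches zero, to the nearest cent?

Promo months 1–6 at r₀ = 0%/12 = 0; months 7+ at r₁ = 21.2%/12 = 0.0176667.
After month 6 (no interest yet): B = $1,635.00 − 6·$50.00 = $1,335.00.
Then at r₁ with $50.00/mo: n₂ = −ln(1 − r₁·B/P)/ln(1+r₁) ≈ 36.44 → 37 more payments.
Total paid = 42·$50.00 + $21.93 = $2,121.93; interest = $2,121.93 − $1,635.00 = $486.93.

$486.93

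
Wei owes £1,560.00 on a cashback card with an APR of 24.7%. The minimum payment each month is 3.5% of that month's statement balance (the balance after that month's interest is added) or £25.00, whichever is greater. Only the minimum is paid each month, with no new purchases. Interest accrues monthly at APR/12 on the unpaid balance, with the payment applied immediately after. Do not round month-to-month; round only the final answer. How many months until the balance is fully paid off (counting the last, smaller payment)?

Monthly rate r = 24.7%/12 = 2.05833% = 0.0205833.
While 3.5% of the post-interest balance exceeds £25.00, each month B ← (B·(1+r))·(1 − 0.035), i.e. B shrinks by the factor (1+r)·0.965 = 0.98486.
This holds for months 1–53. Entering month 54 the balance is £695.09; 3.5% of the post-interest balance is now below £25.00, so the flat £25.00 minimum applies from here.
From month 54 a fixed £25.00 at rate r clears £695.09 in 42 more payments. Total: 53 + 42 = 95 months.

95 months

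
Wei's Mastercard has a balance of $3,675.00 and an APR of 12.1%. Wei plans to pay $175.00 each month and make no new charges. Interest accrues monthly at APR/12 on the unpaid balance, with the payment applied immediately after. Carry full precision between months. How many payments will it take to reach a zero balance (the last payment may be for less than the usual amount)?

24 payments

Monthly rate r = 12.1%/12 = 1.00833% = 0.0100833.
Recurrence: B ← B·(1+r) − $175.00.
Month 1: interest $37.06; balance after payment $3,537.06.
Month 2: interest $35.67; balance after payment $3,397.72.
Closed form: n = −ln(1 − rB₀/P)/ln(1+r) = −ln(0.78825)/ln(1.01008) ≈ 23.716, so the balance reaches zero during payment 24.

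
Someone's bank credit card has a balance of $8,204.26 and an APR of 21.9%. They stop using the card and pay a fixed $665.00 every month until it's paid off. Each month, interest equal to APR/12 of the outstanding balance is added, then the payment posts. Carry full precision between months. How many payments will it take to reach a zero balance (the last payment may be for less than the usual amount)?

15 months

Monthly rate r = 21.9%/12 = 1.825% = 0.01825.
Recurrence: B ← B·(1+r) − $665.00.
Month 1: interest $149.73; balance after payment $7,688.99.
Month 2: interest $140.32; balance after payment $7,164.31.
Closed form: n = −ln(1 − rB₀/P)/ln(1+r) = −ln(0.77485)/ln(1.01825) ≈ 14.105, so the balance reaches zero during payment 15.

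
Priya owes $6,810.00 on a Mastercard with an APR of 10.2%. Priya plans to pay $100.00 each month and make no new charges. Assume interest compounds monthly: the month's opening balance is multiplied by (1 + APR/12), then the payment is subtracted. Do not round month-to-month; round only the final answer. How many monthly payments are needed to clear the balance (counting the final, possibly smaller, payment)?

103 payments

Monthly rate r = 10.2%/12 = 0.85% = 0.0085.
Recurrence: B ← B·(1+r) − $100.00.
Month 1: interest $57.88; balance after payment $6,767.89.
Month 2: interest $57.53; balance after payment $6,725.41.
Closed form: n = −ln(1 − rB₀/P)/ln(1+r) = −ln(0.42115)/ln(1.0085) ≈ 102.169, so the balance reaches zero during payment 103.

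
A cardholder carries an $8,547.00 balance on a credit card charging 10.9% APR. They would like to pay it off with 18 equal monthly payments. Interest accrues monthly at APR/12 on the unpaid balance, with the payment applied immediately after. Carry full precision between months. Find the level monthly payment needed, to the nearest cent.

Monthly rate r = 10.9%/12 = 0.908333% = 0.00908333.
Level-payment amortization: P = B₀·r / (1 − (1+r)^(−n)) = 8547.00·0.00908333 / (1 − 1.00908^(−18)).
Denominator 1 − (1+r)^(−18) = 0.150206503.
P = 77.6352 / 0.150206503 ≈ 516.86.

$516.86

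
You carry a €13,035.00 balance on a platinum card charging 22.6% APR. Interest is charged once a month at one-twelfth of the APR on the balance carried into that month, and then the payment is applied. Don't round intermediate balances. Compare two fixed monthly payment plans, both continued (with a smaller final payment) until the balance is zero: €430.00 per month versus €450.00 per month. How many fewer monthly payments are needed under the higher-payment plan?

3 fewer payments

Monthly rate r = 22.6%/12 = 1.88333% = 0.0188333.
At €430.00/mo: n = ⌈−ln(1 − rB₀/P)/ln(1+r)⌉ = 46 payments (last €150.18); total interest = total paid − €13,035.00 = €6,465.18.
At €450.00/mo: 43 payments (last €121.40); total interest €5,986.40.
Payments saved = 46 − 43 = 3.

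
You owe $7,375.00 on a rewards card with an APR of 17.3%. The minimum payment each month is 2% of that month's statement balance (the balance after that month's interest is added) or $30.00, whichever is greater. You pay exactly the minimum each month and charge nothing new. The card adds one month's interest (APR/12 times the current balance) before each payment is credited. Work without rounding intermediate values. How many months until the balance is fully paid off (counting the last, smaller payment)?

Monthly rate r = 17.3%/12 = 1.44167% = 0.0144167.
While 2% of the post-interest balance exceeds $30.00, each month B ← (B·(1+r))·(1 − 0.02), i.e. B shrinks by the factor (1+r)·0.98 = 0.99413.
This holds for months 1–273. Entering month 274 the balance is $1,477.58; 2% of the post-interest balance is now below $30.00, so the flat $30.00 minimum applies from here.
From month 274 a fixed $30.00 at rate r clears $1,477.58 in 87 more payments. Total: 273 + 87 = 360 months.

360 months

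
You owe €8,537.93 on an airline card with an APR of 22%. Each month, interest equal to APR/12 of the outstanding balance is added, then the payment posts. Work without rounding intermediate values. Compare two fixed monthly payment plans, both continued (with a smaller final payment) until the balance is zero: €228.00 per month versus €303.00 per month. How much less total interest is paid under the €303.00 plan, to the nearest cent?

Monthly rate r = 22%/12 = 1.83333% = 0.0183333.
At €228.00/mo: n = ⌈−ln(1 − rB₀/P)/ln(1+r)⌉ = 64 payments (last €194.91); total interest = total paid − €8,537.93 = €6,020.98.
At €303.00/mo: 41 payments (last €3.56); total interest €3,585.63.
Interest saved = €6,020.98 − €3,585.63 = €2,435.35.

€2,435.35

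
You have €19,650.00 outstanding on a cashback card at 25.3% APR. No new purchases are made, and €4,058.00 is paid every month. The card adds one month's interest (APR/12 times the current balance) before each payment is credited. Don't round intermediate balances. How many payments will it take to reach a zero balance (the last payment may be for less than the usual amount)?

6 months

Monthly rate r = 25.3%/12 = 2.10833% = 0.0210833.
Recurrence: B ← B·(1+r) − €4,058.00.
Month 1: interest €414.29; balance after payment €16,006.29.
Month 2: interest €337.47; balance after payment €12,285.75.
Month 3: interest €259.02; balance after payment €8,486.78.
Month 4: interest €178.93; balance after payment €4,607.71.
Month 5: interest €97.15; balance after payment €646.85.
Month 6: interest €13.64; balance after payment €0.00.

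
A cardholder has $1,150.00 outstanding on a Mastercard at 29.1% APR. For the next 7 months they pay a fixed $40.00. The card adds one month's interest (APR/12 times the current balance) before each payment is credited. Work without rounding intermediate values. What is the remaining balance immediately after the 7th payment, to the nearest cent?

Monthly rate r = 29.1%/12 = 2.425% = 0.02425.
Each month: B ← B·(1+r) − $40.00.
Month 1: interest $27.89; balance after payment $1,137.89.
Month 2: interest $27.59; balance after payment $1,125.48.
Month 3: interest $27.29; balance after payment $1,112.77.
Month 4: interest $26.98; balance after payment $1,099.76.
Month 5: interest $26.67; balance after payment $1,086.43.
Month 6: interest $26.35; balance after payment $1,072.77.
Month 7: interest $26.01; balance after payment $1,058.79.

$1,058.79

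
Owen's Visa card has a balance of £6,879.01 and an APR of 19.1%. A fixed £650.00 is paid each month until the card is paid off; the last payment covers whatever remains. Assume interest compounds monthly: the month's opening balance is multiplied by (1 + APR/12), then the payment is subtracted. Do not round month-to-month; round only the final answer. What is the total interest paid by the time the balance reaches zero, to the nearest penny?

Monthly rate r = 19.1%/12 = 1.59167% = 0.0159167.
Payoff takes n = ⌈−ln(1 − rB₀/P)/ln(1+r)⌉ = ⌈11.681⌉ = 12 payments; the last is £443.86.
Total paid = 11·£650.00 + £443.86 = £7,593.86.
Total interest = total paid − principal = £7,593.86 − £6,879.01 = £714.85.

£714.85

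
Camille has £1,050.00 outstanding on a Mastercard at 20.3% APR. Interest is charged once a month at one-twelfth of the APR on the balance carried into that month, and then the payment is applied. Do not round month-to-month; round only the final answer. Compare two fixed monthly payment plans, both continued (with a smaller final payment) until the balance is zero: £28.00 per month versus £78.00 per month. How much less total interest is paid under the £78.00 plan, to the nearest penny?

Monthly rate r = 20.3%/12 = 1.69167% = 0.0169167.
At £28.00/mo: n = ⌈−ln(1 − rB₀/P)/ln(1+r)⌉ = 60 payments (last £27.40); total interest = total paid − £1,050.00 = £629.40.
At £78.00/mo: 16 payments (last £31.71); total interest £151.71.
Interest saved = £629.40 − £151.71 = £477.69.

£477.69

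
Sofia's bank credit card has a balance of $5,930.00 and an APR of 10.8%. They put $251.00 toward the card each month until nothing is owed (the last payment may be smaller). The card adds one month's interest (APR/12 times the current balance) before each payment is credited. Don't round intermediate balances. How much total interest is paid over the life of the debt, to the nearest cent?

Monthly rate r = 10.8%/12 = 0.9% = 0.009.
Payoff takes n = ⌈−ln(1 − rB₀/P)/ln(1+r)⌉ = ⌈26.681⌉ = 27 payments; the last is $171.22.
Total paid = 26·$251.00 + $171.22 = $6,697.22.
Total interest = total paid − principal = $6,697.22 − $5,930.00 = $767.22.

$767.22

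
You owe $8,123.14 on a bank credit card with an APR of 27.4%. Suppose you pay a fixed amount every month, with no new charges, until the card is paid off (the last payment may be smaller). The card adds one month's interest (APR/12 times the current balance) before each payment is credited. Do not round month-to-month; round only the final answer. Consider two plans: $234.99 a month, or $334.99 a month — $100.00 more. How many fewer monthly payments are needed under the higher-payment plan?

33 fewer payments

Monthly rate r = 27.4%/12 = 2.28333% = 0.0228333.
At $234.99/mo: n = ⌈−ln(1 − rB₀/P)/ln(1+r)⌉ = 69 payments (last $230.39); total interest = total paid − $8,123.14 = $8,086.57.
At $334.99/mo: 36 payments (last $246.26); total interest $3,847.77.
Payments saved = 69 − 36 = 33.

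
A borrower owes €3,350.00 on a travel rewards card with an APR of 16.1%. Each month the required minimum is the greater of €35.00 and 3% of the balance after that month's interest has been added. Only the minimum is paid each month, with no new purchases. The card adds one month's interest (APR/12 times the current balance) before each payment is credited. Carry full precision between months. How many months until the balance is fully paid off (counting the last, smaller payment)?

Monthly rate r = 16.1%/12 = 1.34167% = 0.0134167.
While 3% of the post-interest balance exceeds €35.00, each month B ← (B·(1+r))·(1 − 0.03), i.e. B shrinks by the factor (1+r)·0.97 = 0.98301.
This holds for months 1–63. Entering month 64 the balance is €1,138.44; 3% of the post-interest balance is now below €35.00, so the flat €35.00 minimum applies from here.
From month 64 a fixed €35.00 at rate r clears €1,138.44 in 44 more payments. Total: 63 + 44 = 107 months.

107 months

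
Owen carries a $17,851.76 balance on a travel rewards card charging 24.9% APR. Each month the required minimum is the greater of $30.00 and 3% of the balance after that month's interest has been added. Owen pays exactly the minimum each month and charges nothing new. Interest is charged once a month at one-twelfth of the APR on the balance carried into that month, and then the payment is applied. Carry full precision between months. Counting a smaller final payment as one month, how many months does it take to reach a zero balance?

348 months

Monthly rate r = 24.9%/12 = 2.075% = 0.02075.
While 3% of the post-interest balance exceeds $30.00, each month B ← (B·(1+r))·(1 − 0.03), i.e. B shrinks by the factor (1+r)·0.97 = 0.99013.
This holds for months 1–293. Entering month 294 the balance is $975.39; 3% of the post-interest balance is now below $30.00, so the flat $30.00 minimum applies from here.
From month 294 a fixed $30.00 at rate r clears $975.39 in 55 more payments. Total: 293 + 55 = 348 months.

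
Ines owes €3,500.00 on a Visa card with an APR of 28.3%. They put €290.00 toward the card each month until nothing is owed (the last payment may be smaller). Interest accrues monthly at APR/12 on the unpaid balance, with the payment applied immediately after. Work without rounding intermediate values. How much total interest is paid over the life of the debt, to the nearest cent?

€667.99

Monthly rate r = 28.3%/12 = 2.35833% = 0.0235833.
Payoff takes n = ⌈−ln(1 − rB₀/P)/ln(1+r)⌉ = ⌈14.370⌉ = 15 payments; the last is €107.99.
Total paid = 14·€290.00 + €107.99 = €4,167.99.
Total interest = total paid − principal = €4,167.99 − €3,500.00 = €667.99.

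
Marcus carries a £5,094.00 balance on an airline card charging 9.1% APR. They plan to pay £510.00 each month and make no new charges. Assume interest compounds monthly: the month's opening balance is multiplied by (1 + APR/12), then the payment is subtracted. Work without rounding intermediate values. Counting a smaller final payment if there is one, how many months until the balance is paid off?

11 months

Monthly rate r = 9.1%/12 = 0.758333% = 0.00758333.
Recurrence: B ← B·(1+r) − £510.00.
Month 1: interest £38.63; balance after payment £4,622.63.
Month 2: interest £35.05; balance after payment £4,147.68.
Closed form: n = −ln(1 − rB₀/P)/ln(1+r) = −ln(0.92426)/ln(1.00758) ≈ 10.426, so the balance reaches zero during payment 11.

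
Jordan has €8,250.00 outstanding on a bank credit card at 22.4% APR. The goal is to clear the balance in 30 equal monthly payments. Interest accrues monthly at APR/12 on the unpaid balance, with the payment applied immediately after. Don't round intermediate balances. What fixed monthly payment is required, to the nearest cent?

€361.64

Monthly rate r = 22.4%/12 = 1.86667% = 0.0186667.
Level-payment amortization: P = B₀·r / (1 − (1+r)^(−n)) = 8250.00·0.0186667 / (1 − 1.01867^(−30)).
Denominator 1 − (1+r)^(−30) = 0.425834432.
P = 154 / 0.425834432 ≈ 361.64.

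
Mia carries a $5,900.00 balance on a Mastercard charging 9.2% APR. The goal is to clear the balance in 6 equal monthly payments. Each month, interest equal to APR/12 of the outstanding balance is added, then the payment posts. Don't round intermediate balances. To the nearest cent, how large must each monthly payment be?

$1,009.89

Monthly rate r = 9.2%/12 = 0.766667% = 0.00766667.
Level-payment amortization: P = B₀·r / (1 − (1+r)^(−n)) = 5900.00·0.00766667 / (1 − 1.00767^(−6)).
Denominator 1 − (1+r)^(−6) = 0.0447904732.
P = 45.2333 / 0.0447904732 ≈ 1009.89.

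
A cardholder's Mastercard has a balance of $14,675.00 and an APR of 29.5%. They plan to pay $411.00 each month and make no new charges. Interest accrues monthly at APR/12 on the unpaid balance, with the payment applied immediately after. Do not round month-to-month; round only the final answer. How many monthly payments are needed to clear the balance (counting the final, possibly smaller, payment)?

Monthly rate r = 29.5%/12 = 2.45833% = 0.0245833.
Recurrence: B ← B·(1+r) − $411.00.
Month 1: interest $360.76; balance after payment $14,624.76.
Month 2: interest $359.53; balance after payment $14,573.29.
Closed form: n = −ln(1 − rB₀/P)/ln(1+r) = −ln(0.12224)/ln(1.02458) ≈ 86.543, so the balance reaches zero during payment 87.

87 months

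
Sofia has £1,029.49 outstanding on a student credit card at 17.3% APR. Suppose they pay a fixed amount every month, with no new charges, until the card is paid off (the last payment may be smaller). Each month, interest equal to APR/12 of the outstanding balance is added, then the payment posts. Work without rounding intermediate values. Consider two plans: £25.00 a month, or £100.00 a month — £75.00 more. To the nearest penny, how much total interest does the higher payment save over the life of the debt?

£450.43

Monthly rate r = 17.3%/12 = 1.44167% = 0.0144167.
At £25.00/mo: n = ⌈−ln(1 − rB₀/P)/ln(1+r)⌉ = 63 payments (last £22.97); total interest = total paid − £1,029.49 = £543.48.
At £100.00/mo: 12 payments (last £22.54); total interest £93.05.
Interest saved = £543.48 − £93.05 = £450.43.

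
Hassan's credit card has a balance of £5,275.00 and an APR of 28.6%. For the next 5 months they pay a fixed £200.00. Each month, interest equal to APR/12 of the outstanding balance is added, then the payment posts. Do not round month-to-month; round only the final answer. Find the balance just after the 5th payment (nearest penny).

£4,885.47

Monthly rate r = 28.6%/12 = 2.38333% = 0.0238333.
Each month: B ← B·(1+r) − £200.00.
Month 1: interest £125.72; balance after payment £5,200.72.
Month 2: interest £123.95; balance after payment £5,124.67.
Month 3: interest £122.14; balance after payment £5,046.81.
Month 4: interest £120.28; balance after payment £4,967.09.
Month 5: interest £118.38; balance after payment £4,885.47.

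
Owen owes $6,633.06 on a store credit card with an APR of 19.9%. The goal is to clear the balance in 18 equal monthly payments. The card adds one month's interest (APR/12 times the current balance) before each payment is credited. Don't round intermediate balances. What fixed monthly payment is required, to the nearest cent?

Monthly rate r = 19.9%/12 = 1.65833% = 0.0165833.
Level-payment amortization: P = B₀·r / (1 − (1+r)^(−n)) = 6633.06·0.0165833 / (1 − 1.01658^(−18)).
Denominator 1 − (1+r)^(−18) = 0.256251222.
P = 109.998 / 0.256251222 ≈ 429.26.

$429.26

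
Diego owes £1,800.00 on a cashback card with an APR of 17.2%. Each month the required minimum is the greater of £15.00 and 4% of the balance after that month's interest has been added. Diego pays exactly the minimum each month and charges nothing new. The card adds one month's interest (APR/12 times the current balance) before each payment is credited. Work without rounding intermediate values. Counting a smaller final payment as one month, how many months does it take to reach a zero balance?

91 months

Monthly rate r = 17.2%/12 = 1.43333% = 0.0143333.
While 4% of the post-interest balance exceeds £15.00, each month B ← (B·(1+r))·(1 − 0.04), i.e. B shrinks by the factor (1+r)·0.96 = 0.97376.
This holds for months 1–60. Entering month 61 the balance is £365.08; 4% of the post-interest balance is now below £15.00, so the flat £15.00 minimum applies from here.
From month 61 a fixed £15.00 at rate r clears £365.08 in 31 more payments. Total: 60 + 31 = 91 months.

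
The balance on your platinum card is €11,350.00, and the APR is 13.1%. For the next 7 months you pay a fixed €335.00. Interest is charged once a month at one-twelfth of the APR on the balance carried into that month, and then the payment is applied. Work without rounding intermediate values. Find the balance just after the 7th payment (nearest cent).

€9,823.05

Monthly rate r = 13.1%/12 = 1.09167% = 0.0109167.
Each month: B ← B·(1+r) − €335.00.
Month 1: interest €123.90; balance after payment €11,138.90.
Month 2: interest €121.60; balance after payment €10,925.50.
Month 3: interest €119.27; balance after payment €10,709.77.
Month 4: interest €116.92; balance after payment €10,491.69.
Month 5: interest €114.53; balance after payment €10,271.22.
Month 6: interest €112.13; balance after payment €10,048.35.
Month 7: interest €109.69; balance after payment €9,823.05.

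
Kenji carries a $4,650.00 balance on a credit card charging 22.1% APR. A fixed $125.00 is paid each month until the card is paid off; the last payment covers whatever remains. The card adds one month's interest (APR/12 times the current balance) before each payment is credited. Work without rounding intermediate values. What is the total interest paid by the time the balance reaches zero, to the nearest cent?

$3,265.01

Monthly rate r = 22.1%/12 = 1.84167% = 0.0184167.
Payoff takes n = ⌈−ln(1 − rB₀/P)/ln(1+r)⌉ = ⌈63.318⌉ = 64 payments; the last is $40.01.
Total paid = 63·$125.00 + $40.01 = $7,915.01.
Total interest = total paid − principal = $7,915.01 − $4,650.00 = $3,265.01.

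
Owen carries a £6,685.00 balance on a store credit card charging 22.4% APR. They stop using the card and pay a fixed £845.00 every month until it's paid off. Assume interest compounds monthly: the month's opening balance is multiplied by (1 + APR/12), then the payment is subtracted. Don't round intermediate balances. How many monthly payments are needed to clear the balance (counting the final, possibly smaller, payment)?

Monthly rate r = 22.4%/12 = 1.86667% = 0.0186667.
Recurrence: B ← B·(1+r) − £845.00.
Month 1: interest £124.79; balance after payment £5,964.79.
Month 2: interest £111.34; balance after payment £5,231.13.
Closed form: n = −ln(1 − rB₀/P)/ln(1+r) = −ln(0.85232)/ln(1.01867) ≈ 8.640, so the balance reaches zero during payment 9.

9 months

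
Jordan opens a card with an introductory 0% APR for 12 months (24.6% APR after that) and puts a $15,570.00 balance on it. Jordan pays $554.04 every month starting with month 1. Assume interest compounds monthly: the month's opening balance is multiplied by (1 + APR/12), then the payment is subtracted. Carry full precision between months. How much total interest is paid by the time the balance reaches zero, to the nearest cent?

Promo months 1–12 at r₀ = 0%/12 = 0; months 13+ at r₁ = 24.6%/12 = 0.0205.
After month 12 (no interest yet): B = $15,570.00 − 12·$554.04 = $8,921.52.
Then at r₁ with $554.04/mo: n₂ = −ln(1 − r₁·B/P)/ln(1+r₁) ≈ 19.74 → 20 more payments.
Total paid = 31·$554.04 + $412.58 = $17,587.82; interest = $17,587.82 − $15,570.00 = $2,017.82.

$2,017.82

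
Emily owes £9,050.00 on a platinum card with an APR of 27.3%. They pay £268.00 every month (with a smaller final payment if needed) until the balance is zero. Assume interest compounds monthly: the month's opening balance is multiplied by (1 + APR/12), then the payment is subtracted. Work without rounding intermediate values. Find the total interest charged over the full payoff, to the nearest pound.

£8,368

Monthly rate r = 27.3%/12 = 2.275% = 0.02275.
Payoff takes n = ⌈−ln(1 − rB₀/P)/ln(1+r)⌉ = ⌈64.994⌉ = 65 payments; the last is £266.35.
Total paid = 64·£268.00 + £266.35 = £17,418.35.
Total interest = total paid − principal = £17,418.35 − £9,050.00 = £8,368.35.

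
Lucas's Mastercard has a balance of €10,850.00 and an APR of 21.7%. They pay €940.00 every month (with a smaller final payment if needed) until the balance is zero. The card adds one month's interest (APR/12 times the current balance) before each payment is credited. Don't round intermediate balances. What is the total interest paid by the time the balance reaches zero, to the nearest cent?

Monthly rate r = 21.7%/12 = 1.80833% = 0.0180833.
Payoff takes n = ⌈−ln(1 − rB₀/P)/ln(1+r)⌉ = ⌈13.063⌉ = 14 payments; the last is €59.78.
Total paid = 13·€940.00 + €59.78 = €12,279.78.
Total interest = total paid − principal = €12,279.78 − €10,850.00 = €1,429.78.

€1,429.78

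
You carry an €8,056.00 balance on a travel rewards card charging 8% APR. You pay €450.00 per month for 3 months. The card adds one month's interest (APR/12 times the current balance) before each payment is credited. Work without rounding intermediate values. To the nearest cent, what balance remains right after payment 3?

€6,859.18

Monthly rate r = 8%/12 = 0.666667% = 0.00666667.
Each month: B ← B·(1+r) − €450.00.
Month 1: interest €53.71; balance after payment €7,659.71.
Month 2: interest €51.06; balance after payment €7,260.77.
Month 3: interest €48.41; balance after payment €6,859.18.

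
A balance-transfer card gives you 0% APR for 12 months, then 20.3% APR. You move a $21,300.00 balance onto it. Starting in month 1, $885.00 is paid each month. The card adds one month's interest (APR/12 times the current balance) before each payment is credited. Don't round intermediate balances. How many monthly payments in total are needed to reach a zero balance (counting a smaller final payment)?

26 payments

Promo months 1–12 at r₀ = 0%/12 = 0; months 13+ at r₁ = 20.3%/12 = 0.0169167.
After month 12 (no interest yet): B = $21,300.00 − 12·$885.00 = $10,680.00.
Then at r₁ with $885.00/mo: n₂ = −ln(1 − r₁·B/P)/ln(1+r₁) ≈ 13.61 → 14 more payments.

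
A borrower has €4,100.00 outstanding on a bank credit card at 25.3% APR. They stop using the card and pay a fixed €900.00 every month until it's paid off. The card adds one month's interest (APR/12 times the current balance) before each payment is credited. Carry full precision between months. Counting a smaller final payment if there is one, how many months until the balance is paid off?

Monthly rate r = 25.3%/12 = 2.10833% = 0.0210833.
Recurrence: B ← B·(1+r) − €900.00.
Month 1: interest €86.44; balance after payment €3,286.44.
Month 2: interest €69.29; balance after payment €2,455.73.
Month 3: interest €51.77; balance after payment €1,607.51.
Month 4: interest €33.89; balance after payment €741.40.
Month 5: interest €15.63; balance after payment €0.00.

5 payments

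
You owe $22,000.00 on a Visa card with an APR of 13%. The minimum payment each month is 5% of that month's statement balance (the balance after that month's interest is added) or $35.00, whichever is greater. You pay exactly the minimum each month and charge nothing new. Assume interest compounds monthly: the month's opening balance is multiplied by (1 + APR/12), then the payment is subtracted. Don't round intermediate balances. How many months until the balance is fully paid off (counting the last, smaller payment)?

Monthly rate r = 13%/12 = 1.08333% = 0.0108333.
While 5% of the post-interest balance exceeds $35.00, each month B ← (B·(1+r))·(1 − 0.05), i.e. B shrinks by the factor (1+r)·0.95 = 0.96029.
This holds for months 1–86. Entering month 87 the balance is $674.67; 5% of the post-interest balance is now below $35.00, so the flat $35.00 minimum applies from here.
From month 87 a fixed $35.00 at rate r clears $674.67 in 22 more payments. Total: 86 + 22 = 108 months.

108 months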